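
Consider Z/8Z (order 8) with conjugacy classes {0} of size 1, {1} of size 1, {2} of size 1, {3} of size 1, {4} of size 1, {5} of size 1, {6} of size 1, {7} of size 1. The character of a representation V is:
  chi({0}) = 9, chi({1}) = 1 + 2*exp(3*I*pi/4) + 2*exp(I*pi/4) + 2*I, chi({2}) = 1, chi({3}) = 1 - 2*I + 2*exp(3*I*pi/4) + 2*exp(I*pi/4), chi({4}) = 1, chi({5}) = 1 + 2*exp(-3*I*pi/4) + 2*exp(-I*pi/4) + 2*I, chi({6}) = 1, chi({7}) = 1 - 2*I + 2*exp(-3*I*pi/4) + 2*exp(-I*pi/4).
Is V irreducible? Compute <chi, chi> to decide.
Not irreducible (reducible): <chi, chi> = 17 > 1.

Reasoning: <chi, chi> = (1/|G|) sum_C |C| * |chi(C)|^2 = (1/8)[1*|9|^2 + 1*|1 + 2*exp(3*I*pi/4) + 2*exp(I*pi/4) + 2*I|^2 + 1*|1|^2 + 1*|1 - 2*I + 2*exp(3*I*pi/4) + 2*exp(I*pi/4)|^2 + 1*|1|^2 + 1*|1 + 2*exp(-3*I*pi/4) + 2*exp(-I*pi/4) + 2*I|^2 + 1*|1|^2 + 1*|1 - 2*I + 2*exp(-3*I*pi/4) + 2*exp(-I*pi/4)|^2]
  = (1/8)[(81) + (13 + 6*exp(-I*pi/4) - 2*exp(3*I*pi/4) - 2*exp(-3*I*pi/4) + 6*exp(I*pi/4)) + (1) + (13 + 6*exp(-3*I*pi/4) - 2*exp(I*pi/4) - 2*exp(-I*pi/4) + 6*exp(3*I*pi/4)) + (1) + (13 + 6*exp(-3*I*pi/4) - 2*exp(I*pi/4) - 2*exp(-I*pi/4) + 6*exp(3*I*pi/4)) + (1) + (13 + 6*exp(-I*pi/4) - 2*exp(3*I*pi/4) - 2*exp(-3*I*pi/4) + 6*exp(I*pi/4))] = 136/8 = 17.
(Exp terms are combined using exp(i*s)*conj(exp(i*t)) = exp(i*(s-t)), and sums of them are collapsed using the identity that for every m > 1 the m distinct m-th roots of unity sum to 0, e.g. 1 + exp(2*I*pi/3) + exp(-2*I*pi/3) = 0.)
A character is irreducible iff <chi, chi> = 1, so this representation is reducible.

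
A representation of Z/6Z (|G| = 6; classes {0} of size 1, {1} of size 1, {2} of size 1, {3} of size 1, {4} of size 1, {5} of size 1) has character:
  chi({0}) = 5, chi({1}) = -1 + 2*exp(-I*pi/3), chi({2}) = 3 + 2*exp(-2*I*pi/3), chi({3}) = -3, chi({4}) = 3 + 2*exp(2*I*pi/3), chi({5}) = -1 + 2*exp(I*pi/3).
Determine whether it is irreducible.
Not irreducible (reducible): <chi, chi> = 9 > 1.

<chi, chi> = (1/|G|) sum_C |C| * |chi(C)|^2 = (1/6)[1*|5|^2 + 1*|-1 + 2*exp(-I*pi/3)|^2 + 1*|3 + 2*exp(-2*I*pi/3)|^2 + 1*|-3|^2 + 1*|3 + 2*exp(2*I*pi/3)|^2 + 1*|-1 + 2*exp(I*pi/3)|^2]
  = (1/6)[(25) + (3) + (7) + (9) + (7) + (3)] = 54/6 = 9.
(Exp terms are combined using exp(i*s)*conj(exp(i*t)) = exp(i*(s-t)), and sums of them are collapsed using the identity that for every m > 1 the m distinct m-th roots of unity sum to 0, e.g. 1 + exp(2*I*pi/3) + exp(-2*I*pi/3) = 0.)
A character is irreducible iff <chi, chi> = 1, so this representation is reducible.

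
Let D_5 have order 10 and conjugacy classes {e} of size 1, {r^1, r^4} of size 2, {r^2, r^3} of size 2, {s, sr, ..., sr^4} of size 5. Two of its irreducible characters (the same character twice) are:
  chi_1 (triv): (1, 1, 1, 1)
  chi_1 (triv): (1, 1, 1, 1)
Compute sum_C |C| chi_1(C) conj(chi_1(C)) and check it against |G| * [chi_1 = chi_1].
Sum = 10 = |G| = 10; so <chi_1, chi_1> = 1 (norm-1 confirms irreducibility).

Explanation: Compute term by term over conjugacy classes (|C| * chi_1(C) * conj(chi_1(C))):
  1*(1)*conj(1) + 2*(1)*conj(1) + 2*(1)*conj(1) + 5*(1)*conj(1)
  = (1) + (2) + (2) + (5)
  = 10.
Dividing by |G| = 10 gives 10/10 = 1, matching the row-orthogonality relation <chi_1, chi_1> = [chi_1 = chi_1].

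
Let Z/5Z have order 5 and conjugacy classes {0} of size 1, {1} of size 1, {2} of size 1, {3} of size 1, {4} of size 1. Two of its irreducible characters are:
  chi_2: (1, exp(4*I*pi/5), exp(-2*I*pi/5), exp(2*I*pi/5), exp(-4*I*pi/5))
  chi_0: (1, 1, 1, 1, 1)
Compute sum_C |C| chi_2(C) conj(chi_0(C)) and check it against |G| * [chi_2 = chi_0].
Sum = 0; so <chi_2, chi_0> = 0 (distinct irreducibles are orthogonal).

Argument: Compute term by term over conjugacy classes (|C| * chi_2(C) * conj(chi_0(C))):
  1*(1)*conj(1) + 1*(exp(4*I*pi/5))*conj(1) + 1*(exp(-2*I*pi/5))*conj(1) + 1*(exp(2*I*pi/5))*conj(1) + 1*(exp(-4*I*pi/5))*conj(1)
  = (1) + (exp(4*I*pi/5)) + (exp(-2*I*pi/5)) + (exp(2*I*pi/5)) + (exp(-4*I*pi/5))
  = 0.
(Exp terms are combined using exp(i*s)*conj(exp(i*t)) = exp(i*(s-t)), and sums of them are collapsed using the identity that for every m > 1 the m distinct m-th roots of unity sum to 0, e.g. 1 + exp(2*I*pi/3) + exp(-2*I*pi/3) = 0.)
Dividing by |G| = 5 gives 0/5 = 0, matching the row-orthogonality relation <chi_2, chi_0> = [chi_2 = chi_0].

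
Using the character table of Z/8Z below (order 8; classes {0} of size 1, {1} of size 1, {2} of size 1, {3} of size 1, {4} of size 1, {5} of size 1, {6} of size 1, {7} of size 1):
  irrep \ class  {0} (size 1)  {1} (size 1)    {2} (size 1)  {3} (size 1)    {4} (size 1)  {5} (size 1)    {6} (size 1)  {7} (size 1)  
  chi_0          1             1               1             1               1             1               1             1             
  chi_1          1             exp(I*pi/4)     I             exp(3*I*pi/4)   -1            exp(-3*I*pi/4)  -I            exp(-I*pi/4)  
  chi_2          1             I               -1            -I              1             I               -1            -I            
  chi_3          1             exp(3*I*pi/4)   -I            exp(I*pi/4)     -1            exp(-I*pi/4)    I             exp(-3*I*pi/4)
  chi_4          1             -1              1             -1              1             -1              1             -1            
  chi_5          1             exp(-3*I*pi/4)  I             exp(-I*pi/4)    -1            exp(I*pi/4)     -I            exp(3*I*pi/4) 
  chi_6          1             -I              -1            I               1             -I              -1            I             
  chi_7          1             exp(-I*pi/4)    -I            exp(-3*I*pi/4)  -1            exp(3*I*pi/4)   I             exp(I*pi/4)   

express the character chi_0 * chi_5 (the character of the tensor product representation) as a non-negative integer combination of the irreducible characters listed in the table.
chi_0 tensor chi_5 = chi_5 (all other irreducibles have multiplicity 0).

Argument: The character of a tensor product is the pointwise product (chi_0 * chi_5)(C) = chi_0(C) * chi_5(C):
  {0}: (1)*(1), {1}: (1)*(exp(-3*I*pi/4)), {2}: (1)*(I), {3}: (1)*(exp(-I*pi/4)), {4}: (1)*(-1), {5}: (1)*(exp(I*pi/4)), {6}: (1)*(-I), {7}: (1)*(exp(3*I*pi/4))
so (chi_0 * chi_5) takes values
  {0} -> 1, {1} -> exp(-3*I*pi/4), {2} -> I, {3} -> exp(-I*pi/4), {4} -> -1, {5} -> exp(I*pi/4), {6} -> -I, {7} -> exp(3*I*pi/4).
Now take the inner product of this character with each irreducible chi from the table, <chi_0*chi_5, chi> = (1/8) sum_C |C| (chi_0*chi_5)(C) conj(chi(C)):
  <chi_0*chi_5, chi_0> = (1/8)[1*(1)*conj(1) + 1*(exp(-3*I*pi/4))*conj(1) + 1*(I)*conj(1) + 1*(exp(-I*pi/4))*conj(1) + 1*(-1)*conj(1) + 1*(exp(I*pi/4))*conj(1) + 1*(-I)*conj(1) + 1*(exp(3*I*pi/4))*conj(1)]
      = (1/8)[(1) + (exp(-3*I*pi/4)) + (I) + (exp(-I*pi/4)) + (-1) + (exp(I*pi/4)) + (-I) + (exp(3*I*pi/4))] = 0/8 = 0
  <chi_0*chi_5, chi_1> = (1/8)[1*(1)*conj(1) + 1*(exp(-3*I*pi/4))*conj(exp(I*pi/4)) + 1*(I)*conj(I) + 1*(exp(-I*pi/4))*conj(exp(3*I*pi/4)) + 1*(-1)*conj(-1) + 1*(exp(I*pi/4))*conj(exp(-3*I*pi/4)) + 1*(-I)*conj(-I) + 1*(exp(3*I*pi/4))*conj(exp(-I*pi/4))]
      = (1/8)[(1) + (-1) + (1) + (-1) + (1) + (-1) + (1) + (-1)] = 0/8 = 0
  <chi_0*chi_5, chi_2> = (1/8)[1*(1)*conj(1) + 1*(exp(-3*I*pi/4))*conj(I) + 1*(I)*conj(-1) + 1*(exp(-I*pi/4))*conj(-I) + 1*(-1)*conj(1) + 1*(exp(I*pi/4))*conj(I) + 1*(-I)*conj(-1) + 1*(exp(3*I*pi/4))*conj(-I)]
      = (1/8)[(1) + (-exp(-I*pi/4)) + (-I) + (exp(I*pi/4)) + (-1) + (-exp(3*I*pi/4)) + (I) + (exp(-3*I*pi/4))] = 0/8 = 0
  <chi_0*chi_5, chi_3> = (1/8)[1*(1)*conj(1) + 1*(exp(-3*I*pi/4))*conj(exp(3*I*pi/4)) + 1*(I)*conj(-I) + 1*(exp(-I*pi/4))*conj(exp(I*pi/4)) + 1*(-1)*conj(-1) + 1*(exp(I*pi/4))*conj(exp(-I*pi/4)) + 1*(-I)*conj(I) + 1*(exp(3*I*pi/4))*conj(exp(-3*I*pi/4))]
      = (1/8)[(1) + (I) + (-1) + (-I) + (1) + (I) + (-1) + (-I)] = 0/8 = 0
  <chi_0*chi_5, chi_4> = (1/8)[1*(1)*conj(1) + 1*(exp(-3*I*pi/4))*conj(-1) + 1*(I)*conj(1) + 1*(exp(-I*pi/4))*conj(-1) + 1*(-1)*conj(1) + 1*(exp(I*pi/4))*conj(-1) + 1*(-I)*conj(1) + 1*(exp(3*I*pi/4))*conj(-1)]
      = (1/8)[(1) + (-exp(-3*I*pi/4)) + (I) + (-exp(-I*pi/4)) + (-1) + (-exp(I*pi/4)) + (-I) + (-exp(3*I*pi/4))] = 0/8 = 0
  <chi_0*chi_5, chi_5> = (1/8)[1*(1)*conj(1) + 1*(exp(-3*I*pi/4))*conj(exp(-3*I*pi/4)) + 1*(I)*conj(I) + 1*(exp(-I*pi/4))*conj(exp(-I*pi/4)) + 1*(-1)*conj(-1) + 1*(exp(I*pi/4))*conj(exp(I*pi/4)) + 1*(-I)*conj(-I) + 1*(exp(3*I*pi/4))*conj(exp(3*I*pi/4))]
      = (1/8)[(1) + (1) + (1) + (1) + (1) + (1) + (1) + (1)] = 8/8 = 1
  <chi_0*chi_5, chi_6> = (1/8)[1*(1)*conj(1) + 1*(exp(-3*I*pi/4))*conj(-I) + 1*(I)*conj(-1) + 1*(exp(-I*pi/4))*conj(I) + 1*(-1)*conj(1) + 1*(exp(I*pi/4))*conj(-I) + 1*(-I)*conj(-1) + 1*(exp(3*I*pi/4))*conj(I)]
      = (1/8)[(1) + (exp(-I*pi/4)) + (-I) + (-exp(I*pi/4)) + (-1) + (exp(3*I*pi/4)) + (I) + (-exp(-3*I*pi/4))] = 0/8 = 0
  <chi_0*chi_5, chi_7> = (1/8)[1*(1)*conj(1) + 1*(exp(-3*I*pi/4))*conj(exp(-I*pi/4)) + 1*(I)*conj(-I) + 1*(exp(-I*pi/4))*conj(exp(-3*I*pi/4)) + 1*(-1)*conj(-1) + 1*(exp(I*pi/4))*conj(exp(3*I*pi/4)) + 1*(-I)*conj(I) + 1*(exp(3*I*pi/4))*conj(exp(I*pi/4))]
      = (1/8)[(1) + (-I) + (-1) + (I) + (1) + (-I) + (-1) + (I)] = 0/8 = 0
(Exp terms are combined using exp(i*s)*conj(exp(i*t)) = exp(i*(s-t)), and sums of them are collapsed using the identity that for every m > 1 the m distinct m-th roots of unity sum to 0, e.g. 1 + exp(2*I*pi/3) + exp(-2*I*pi/3) = 0.)
Hence the multiplicities are chi_5: 1. Dimension check: dim(chi_0)*dim(chi_5) = 1*1 = 1 and sum (mult * dim) = 1*1 = 1.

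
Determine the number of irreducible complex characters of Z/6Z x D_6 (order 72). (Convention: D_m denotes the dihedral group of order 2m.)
36

Why: The number of irreducible complex representations of a finite group equals its number of conjugacy classes. For a direct product, #classes(G x H) = #classes(G) * #classes(H). Z/6Z has 6 classes (abelian), D_6 has 6 classes, so 6 * 6 = 36, so Z/6Z x D_6 (order 72) has exactly 36 irreducible complex representations.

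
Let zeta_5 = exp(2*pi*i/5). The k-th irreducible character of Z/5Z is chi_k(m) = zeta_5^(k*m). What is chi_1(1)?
chi_1(1) = zeta_5^1 = exp(2*I*pi/5)

Details: chi_1(1) = zeta_5^(1*1) = zeta_5^1. Since zeta_5^5 = 1, this equals zeta_5^1 = exp(2*pi*i*1/5) = exp(2*I*pi/5).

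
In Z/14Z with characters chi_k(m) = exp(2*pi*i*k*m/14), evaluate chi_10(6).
chi_10(6) = zeta_14^60 = exp(4*I*pi/7)

Details: chi_10(6) = zeta_14^(10*6) = zeta_14^60. Since zeta_14^14 = 1, this equals zeta_14^4 = exp(2*pi*i*4/14) = exp(4*I*pi/7).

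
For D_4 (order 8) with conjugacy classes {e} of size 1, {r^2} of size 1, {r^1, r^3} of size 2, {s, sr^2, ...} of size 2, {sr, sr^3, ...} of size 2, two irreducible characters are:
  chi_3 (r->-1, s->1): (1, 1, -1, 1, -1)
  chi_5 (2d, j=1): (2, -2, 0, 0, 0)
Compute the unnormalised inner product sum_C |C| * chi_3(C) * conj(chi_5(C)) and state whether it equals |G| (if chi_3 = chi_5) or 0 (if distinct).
Sum = 0; so <chi_3, chi_5> = 0 (distinct irreducibles are orthogonal).

Proof sketch: Compute term by term over conjugacy classes (|C| * chi_3(C) * conj(chi_5(C))):
  1*(1)*conj(2) + 1*(1)*conj(-2) + 2*(-1)*conj(0) + 2*(1)*conj(0) + 2*(-1)*conj(0)
  = (2) + (-2) + (0) + (0) + (0)
  = 0.
Dividing by |G| = 8 gives 0/8 = 0, matching the row-orthogonality relation <chi_3, chi_5> = [chi_3 = chi_5].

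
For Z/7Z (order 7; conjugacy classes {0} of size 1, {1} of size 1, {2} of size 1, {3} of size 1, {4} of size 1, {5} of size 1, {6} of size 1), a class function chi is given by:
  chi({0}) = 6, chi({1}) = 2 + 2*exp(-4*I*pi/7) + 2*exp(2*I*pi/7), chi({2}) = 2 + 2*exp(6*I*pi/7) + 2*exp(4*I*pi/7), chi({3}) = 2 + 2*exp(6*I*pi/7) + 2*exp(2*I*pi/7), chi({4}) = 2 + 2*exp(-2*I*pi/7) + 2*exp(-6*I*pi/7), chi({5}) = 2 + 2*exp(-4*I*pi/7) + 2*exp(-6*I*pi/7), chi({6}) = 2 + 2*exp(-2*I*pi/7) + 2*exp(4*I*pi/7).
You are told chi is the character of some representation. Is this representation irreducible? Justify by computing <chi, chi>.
Not irreducible (reducible): <chi, chi> = 12 > 1.

Reasoning: <chi, chi> = (1/|G|) sum_C |C| * |chi(C)|^2 = (1/7)[1*|6|^2 + 1*|2 + 2*exp(-4*I*pi/7) + 2*exp(2*I*pi/7)|^2 + 1*|2 + 2*exp(6*I*pi/7) + 2*exp(4*I*pi/7)|^2 + 1*|2 + 2*exp(6*I*pi/7) + 2*exp(2*I*pi/7)|^2 + 1*|2 + 2*exp(-2*I*pi/7) + 2*exp(-6*I*pi/7)|^2 + 1*|2 + 2*exp(-4*I*pi/7) + 2*exp(-6*I*pi/7)|^2 + 1*|2 + 2*exp(-2*I*pi/7) + 2*exp(4*I*pi/7)|^2]
  = (1/7)[(36) + (8) + (8) + (8) + (8) + (8) + (8)] = 84/7 = 12.
(Exp terms are combined using exp(i*s)*conj(exp(i*t)) = exp(i*(s-t)), and sums of them are collapsed using the identity that for every m > 1 the m distinct m-th roots of unity sum to 0, e.g. 1 + exp(2*I*pi/3) + exp(-2*I*pi/3) = 0.)
A character is irreducible iff <chi, chi> = 1, so this representation is reducible.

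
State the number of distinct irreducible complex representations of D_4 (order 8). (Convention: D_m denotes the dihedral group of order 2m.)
5

Reasoning: The number of irreducible complex representations of a finite group equals its number of conjugacy classes. D_4 has 5 conjugacy classes (n/2 + 3 for n even), so D_4 (order 8) has exactly 5 irreducible complex representations.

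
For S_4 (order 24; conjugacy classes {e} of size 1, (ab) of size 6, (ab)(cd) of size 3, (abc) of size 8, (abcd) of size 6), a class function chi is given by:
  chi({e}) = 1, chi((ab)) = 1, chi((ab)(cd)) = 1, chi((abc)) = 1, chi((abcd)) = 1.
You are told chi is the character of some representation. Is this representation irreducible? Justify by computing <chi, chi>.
Irreducible: <chi, chi> = 1.

Reasoning: <chi, chi> = (1/|G|) sum_C |C| * |chi(C)|^2 = (1/24)[1*|1|^2 + 6*|1|^2 + 3*|1|^2 + 8*|1|^2 + 6*|1|^2]
  = (1/24)[(1) + (6) + (3) + (8) + (6)] = 24/24 = 1.
A character is irreducible iff <chi, chi> = 1, so this representation is irreducible.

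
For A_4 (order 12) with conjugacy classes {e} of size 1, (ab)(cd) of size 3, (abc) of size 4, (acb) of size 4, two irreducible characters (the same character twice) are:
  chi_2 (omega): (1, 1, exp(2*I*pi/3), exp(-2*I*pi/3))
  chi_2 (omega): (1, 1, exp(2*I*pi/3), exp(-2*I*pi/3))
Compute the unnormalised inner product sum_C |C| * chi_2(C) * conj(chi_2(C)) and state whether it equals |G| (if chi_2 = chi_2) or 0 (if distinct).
Sum = 12 = |G| = 12; so <chi_2, chi_2> = 1 (norm-1 confirms irreducibility).

Why: Compute term by term over conjugacy classes (|C| * chi_2(C) * conj(chi_2(C))):
  1*(1)*conj(1) + 3*(1)*conj(1) + 4*(exp(2*I*pi/3))*conj(exp(2*I*pi/3)) + 4*(exp(-2*I*pi/3))*conj(exp(-2*I*pi/3))
  = (1) + (3) + (4) + (4)
  = 12.
(Exp terms are combined using exp(i*s)*conj(exp(i*t)) = exp(i*(s-t)), and sums of them are collapsed using the identity that for every m > 1 the m distinct m-th roots of unity sum to 0, e.g. 1 + exp(2*I*pi/3) + exp(-2*I*pi/3) = 0.)
Dividing by |G| = 12 gives 12/12 = 1, matching the row-orthogonality relation <chi_2, chi_2> = [chi_2 = chi_2].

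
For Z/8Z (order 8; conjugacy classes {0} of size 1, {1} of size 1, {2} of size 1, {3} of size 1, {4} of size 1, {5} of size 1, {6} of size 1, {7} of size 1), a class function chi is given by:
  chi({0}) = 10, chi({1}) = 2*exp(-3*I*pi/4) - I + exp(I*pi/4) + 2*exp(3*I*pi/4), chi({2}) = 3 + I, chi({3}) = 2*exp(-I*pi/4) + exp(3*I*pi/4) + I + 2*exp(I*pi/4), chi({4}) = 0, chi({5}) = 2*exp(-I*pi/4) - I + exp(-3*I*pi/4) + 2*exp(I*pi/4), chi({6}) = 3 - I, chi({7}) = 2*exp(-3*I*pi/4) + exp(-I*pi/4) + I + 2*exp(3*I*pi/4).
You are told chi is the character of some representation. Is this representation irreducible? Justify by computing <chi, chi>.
Not irreducible (reducible): <chi, chi> = 18 > 1.

Solution. <chi, chi> = (1/|G|) sum_C |C| * |chi(C)|^2 = (1/8)[1*|10|^2 + 1*|2*exp(-3*I*pi/4) - I + exp(I*pi/4) + 2*exp(3*I*pi/4)|^2 + 1*|3 + I|^2 + 1*|2*exp(-I*pi/4) + exp(3*I*pi/4) + I + 2*exp(I*pi/4)|^2 + 1*|0|^2 + 1*|2*exp(-I*pi/4) - I + exp(-3*I*pi/4) + 2*exp(I*pi/4)|^2 + 1*|3 - I|^2 + 1*|2*exp(-3*I*pi/4) + exp(-I*pi/4) + I + 2*exp(3*I*pi/4)|^2]
  = (1/8)[(100) + (6 - exp(I*pi/4) + exp(3*I*pi/4)) + (10) + (6 + exp(-I*pi/4) - exp(-3*I*pi/4)) + (0) + (6 + exp(-I*pi/4) - exp(-3*I*pi/4)) + (10) + (6 - exp(I*pi/4) + exp(3*I*pi/4))] = 144/8 = 18.
(Exp terms are combined using exp(i*s)*conj(exp(i*t)) = exp(i*(s-t)), and sums of them are collapsed using the identity that for every m > 1 the m distinct m-th roots of unity sum to 0, e.g. 1 + exp(2*I*pi/3) + exp(-2*I*pi/3) = 0.)
A character is irreducible iff <chi, chi> = 1, so this representation is reducible.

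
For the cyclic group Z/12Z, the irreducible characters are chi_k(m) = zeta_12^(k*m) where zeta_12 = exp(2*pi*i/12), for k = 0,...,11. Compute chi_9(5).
chi_9(5) = zeta_12^45 = -I

Details: chi_9(5) = zeta_12^(9*5) = zeta_12^45. Since zeta_12^12 = 1, this equals zeta_12^9 = exp(2*pi*i*9/12) = -I.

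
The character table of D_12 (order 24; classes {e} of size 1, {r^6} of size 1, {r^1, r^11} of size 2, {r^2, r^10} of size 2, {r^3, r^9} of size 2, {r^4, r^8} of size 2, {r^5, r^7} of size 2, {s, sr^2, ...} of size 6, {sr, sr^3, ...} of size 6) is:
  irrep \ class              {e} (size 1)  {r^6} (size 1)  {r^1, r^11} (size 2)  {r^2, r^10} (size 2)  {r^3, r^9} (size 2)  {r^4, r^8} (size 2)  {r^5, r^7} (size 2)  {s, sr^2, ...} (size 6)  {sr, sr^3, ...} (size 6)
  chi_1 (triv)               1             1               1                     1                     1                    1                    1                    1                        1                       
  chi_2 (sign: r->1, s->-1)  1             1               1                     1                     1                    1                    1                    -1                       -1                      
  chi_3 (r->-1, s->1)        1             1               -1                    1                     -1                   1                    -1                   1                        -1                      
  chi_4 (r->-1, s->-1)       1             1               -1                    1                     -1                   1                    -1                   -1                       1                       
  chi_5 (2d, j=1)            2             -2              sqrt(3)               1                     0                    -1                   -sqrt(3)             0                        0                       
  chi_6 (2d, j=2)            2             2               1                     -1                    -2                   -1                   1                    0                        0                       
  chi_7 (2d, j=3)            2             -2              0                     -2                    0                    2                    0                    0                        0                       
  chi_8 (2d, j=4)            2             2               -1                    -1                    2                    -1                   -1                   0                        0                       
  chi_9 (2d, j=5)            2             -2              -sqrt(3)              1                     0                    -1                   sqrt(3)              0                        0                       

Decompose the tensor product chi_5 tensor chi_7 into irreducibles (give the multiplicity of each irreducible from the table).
chi_5 tensor chi_7 = chi_6 + chi_8 (all other irreducibles have multiplicity 0).

Argument: The character of a tensor product is the pointwise product (chi_5 * chi_7)(C) = chi_5(C) * chi_7(C):
  {e}: (2)*(2), {r^6}: (-2)*(-2), {r^1, r^11}: (sqrt(3))*(0), {r^2, r^10}: (1)*(-2), {r^3, r^9}: (0)*(0), {r^4, r^8}: (-1)*(2), {r^5, r^7}: (-sqrt(3))*(0), {s, sr^2, ...}: (0)*(0), {sr, sr^3, ...}: (0)*(0)
so (chi_5 * chi_7) takes values
  {e} -> 4, {r^6} -> 4, {r^1, r^11} -> 0, {r^2, r^10} -> -2, {r^3, r^9} -> 0, {r^4, r^8} -> -2, {r^5, r^7} -> 0, {s, sr^2, ...} -> 0, {sr, sr^3, ...} -> 0.
Now take the inner product of this character with each irreducible chi from the table, <chi_5*chi_7, chi> = (1/24) sum_C |C| (chi_5*chi_7)(C) conj(chi(C)):
  <chi_5*chi_7, chi_1> = (1/24)[1*(4)*conj(1) + 1*(4)*conj(1) + 2*(0)*conj(1) + 2*(-2)*conj(1) + 2*(0)*conj(1) + 2*(-2)*conj(1) + 2*(0)*conj(1) + 6*(0)*conj(1) + 6*(0)*conj(1)]
      = (1/24)[(4) + (4) + (0) + (-4) + (0) + (-4) + (0) + (0) + (0)] = 0/24 = 0
  <chi_5*chi_7, chi_2> = (1/24)[1*(4)*conj(1) + 1*(4)*conj(1) + 2*(0)*conj(1) + 2*(-2)*conj(1) + 2*(0)*conj(1) + 2*(-2)*conj(1) + 2*(0)*conj(1) + 6*(0)*conj(-1) + 6*(0)*conj(-1)]
      = (1/24)[(4) + (4) + (0) + (-4) + (0) + (-4) + (0) + (0) + (0)] = 0/24 = 0
  <chi_5*chi_7, chi_3> = (1/24)[1*(4)*conj(1) + 1*(4)*conj(1) + 2*(0)*conj(-1) + 2*(-2)*conj(1) + 2*(0)*conj(-1) + 2*(-2)*conj(1) + 2*(0)*conj(-1) + 6*(0)*conj(1) + 6*(0)*conj(-1)]
      = (1/24)[(4) + (4) + (0) + (-4) + (0) + (-4) + (0) + (0) + (0)] = 0/24 = 0
  <chi_5*chi_7, chi_4> = (1/24)[1*(4)*conj(1) + 1*(4)*conj(1) + 2*(0)*conj(-1) + 2*(-2)*conj(1) + 2*(0)*conj(-1) + 2*(-2)*conj(1) + 2*(0)*conj(-1) + 6*(0)*conj(-1) + 6*(0)*conj(1)]
      = (1/24)[(4) + (4) + (0) + (-4) + (0) + (-4) + (0) + (0) + (0)] = 0/24 = 0
  <chi_5*chi_7, chi_5> = (1/24)[1*(4)*conj(2) + 1*(4)*conj(-2) + 2*(0)*conj(sqrt(3)) + 2*(-2)*conj(1) + 2*(0)*conj(0) + 2*(-2)*conj(-1) + 2*(0)*conj(-sqrt(3)) + 6*(0)*conj(0) + 6*(0)*conj(0)]
      = (1/24)[(8) + (-8) + (0) + (-4) + (0) + (4) + (0) + (0) + (0)] = 0/24 = 0
  <chi_5*chi_7, chi_6> = (1/24)[1*(4)*conj(2) + 1*(4)*conj(2) + 2*(0)*conj(1) + 2*(-2)*conj(-1) + 2*(0)*conj(-2) + 2*(-2)*conj(-1) + 2*(0)*conj(1) + 6*(0)*conj(0) + 6*(0)*conj(0)]
      = (1/24)[(8) + (8) + (0) + (4) + (0) + (4) + (0) + (0) + (0)] = 24/24 = 1
  <chi_5*chi_7, chi_7> = (1/24)[1*(4)*conj(2) + 1*(4)*conj(-2) + 2*(0)*conj(0) + 2*(-2)*conj(-2) + 2*(0)*conj(0) + 2*(-2)*conj(2) + 2*(0)*conj(0) + 6*(0)*conj(0) + 6*(0)*conj(0)]
      = (1/24)[(8) + (-8) + (0) + (8) + (0) + (-8) + (0) + (0) + (0)] = 0/24 = 0
  <chi_5*chi_7, chi_8> = (1/24)[1*(4)*conj(2) + 1*(4)*conj(2) + 2*(0)*conj(-1) + 2*(-2)*conj(-1) + 2*(0)*conj(2) + 2*(-2)*conj(-1) + 2*(0)*conj(-1) + 6*(0)*conj(0) + 6*(0)*conj(0)]
      = (1/24)[(8) + (8) + (0) + (4) + (0) + (4) + (0) + (0) + (0)] = 24/24 = 1
  <chi_5*chi_7, chi_9> = (1/24)[1*(4)*conj(2) + 1*(4)*conj(-2) + 2*(0)*conj(-sqrt(3)) + 2*(-2)*conj(1) + 2*(0)*conj(0) + 2*(-2)*conj(-1) + 2*(0)*conj(sqrt(3)) + 6*(0)*conj(0) + 6*(0)*conj(0)]
      = (1/24)[(8) + (-8) + (0) + (-4) + (0) + (4) + (0) + (0) + (0)] = 0/24 = 0
Hence the multiplicities are chi_6: 1, chi_8: 1. Dimension check: dim(chi_5)*dim(chi_7) = 2*2 = 4 and sum (mult * dim) = 1*2 + 1*2 = 4.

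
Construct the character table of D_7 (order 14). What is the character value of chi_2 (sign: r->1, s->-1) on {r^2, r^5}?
Conjugacy classes: {e} of size 1, {r^1, r^6} of size 2, {r^2, r^5} of size 2, {r^3, r^4} of size 2, {s, sr, ..., sr^6} of size 7.
Character table:
  irrep \ class              {e} (size 1)  {r^1, r^6} (size 2)  {r^2, r^5} (size 2)  {r^3, r^4} (size 2)  {s, sr, ..., sr^6} (size 7)
  chi_1 (triv)               1             1                    1                    1                    1                          
  chi_2 (sign: r->1, s->-1)  1             1                    1                    1                    -1                         
  chi_3 (2d, j=1)            2             2*cos(2*pi/7)        -2*cos(3*pi/7)       -2*cos(pi/7)         0                          
  chi_4 (2d, j=2)            2             -2*cos(3*pi/7)       -2*cos(pi/7)         2*cos(2*pi/7)        0                          
  chi_5 (2d, j=3)            2             -2*cos(pi/7)         2*cos(2*pi/7)        -2*cos(3*pi/7)       0                          

Spot check: chi_2 (sign: r->1, s->-1) on {r^2, r^5} = 1.

Working: D_7 has order 2*7 = 14 with 5 conjugacy classes, hence 5 irreducibles. Sum of squared dims 1 + 1 + 4 + 4 + 4 = 14 = |G|. Linear characters come from the abelianisation; the 2-dimensional irreps have character r^k -> 2*cos(2*pi*j*k/7), reflections -> 0.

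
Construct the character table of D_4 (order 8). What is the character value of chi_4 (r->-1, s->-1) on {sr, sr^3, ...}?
Conjugacy classes: {e} of size 1, {r^2} of size 1, {r^1, r^3} of size 2, {s, sr^2, ...} of size 2, {sr, sr^3, ...} of size 2.
Character table:
  irrep \ class              {e} (size 1)  {r^2} (size 1)  {r^1, r^3} (size 2)  {s, sr^2, ...} (size 2)  {sr, sr^3, ...} (size 2)
  chi_1 (triv)               1             1               1                    1                        1                       
  chi_2 (sign: r->1, s->-1)  1             1               1                    -1                       -1                      
  chi_3 (r->-1, s->1)        1             1               -1                   1                        -1                      
  chi_4 (r->-1, s->-1)       1             1               -1                   -1                       1                       
  chi_5 (2d, j=1)            2             -2              0                    0                        0                       

Spot check: chi_4 (r->-1, s->-1) on {sr, sr^3, ...} = 1.

Derivation: D_4 has order 2*4 = 8 with 5 conjugacy classes, hence 5 irreducibles. Sum of squared dims 1 + 1 + 1 + 1 + 4 = 8 = |G|. Linear characters come from the abelianisation; the 2-dimensional irreps have character r^k -> 2*cos(2*pi*j*k/4), reflections -> 0.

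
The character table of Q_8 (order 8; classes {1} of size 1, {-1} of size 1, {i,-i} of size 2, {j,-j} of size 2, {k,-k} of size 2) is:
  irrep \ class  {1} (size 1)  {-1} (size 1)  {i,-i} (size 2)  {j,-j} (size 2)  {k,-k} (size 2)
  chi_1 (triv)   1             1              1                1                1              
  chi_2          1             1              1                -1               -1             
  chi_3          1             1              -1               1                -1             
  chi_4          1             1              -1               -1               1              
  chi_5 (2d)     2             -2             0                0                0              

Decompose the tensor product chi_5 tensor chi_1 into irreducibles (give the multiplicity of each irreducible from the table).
chi_5 tensor chi_1 = chi_5 (all other irreducibles have multiplicity 0).

Solution. The character of a tensor product is the pointwise product (chi_5 * chi_1)(C) = chi_5(C) * chi_1(C):
  {1}: (2)*(1), {-1}: (-2)*(1), {i,-i}: (0)*(1), {j,-j}: (0)*(1), {k,-k}: (0)*(1)
so (chi_5 * chi_1) takes values
  {1} -> 2, {-1} -> -2, {i,-i} -> 0, {j,-j} -> 0, {k,-k} -> 0.
Now take the inner product of this character with each irreducible chi from the table, <chi_5*chi_1, chi> = (1/8) sum_C |C| (chi_5*chi_1)(C) conj(chi(C)):
  <chi_5*chi_1, chi_1> = (1/8)[1*(2)*conj(1) + 1*(-2)*conj(1) + 2*(0)*conj(1) + 2*(0)*conj(1) + 2*(0)*conj(1)]
      = (1/8)[(2) + (-2) + (0) + (0) + (0)] = 0/8 = 0
  <chi_5*chi_1, chi_2> = (1/8)[1*(2)*conj(1) + 1*(-2)*conj(1) + 2*(0)*conj(1) + 2*(0)*conj(-1) + 2*(0)*conj(-1)]
      = (1/8)[(2) + (-2) + (0) + (0) + (0)] = 0/8 = 0
  <chi_5*chi_1, chi_3> = (1/8)[1*(2)*conj(1) + 1*(-2)*conj(1) + 2*(0)*conj(-1) + 2*(0)*conj(1) + 2*(0)*conj(-1)]
      = (1/8)[(2) + (-2) + (0) + (0) + (0)] = 0/8 = 0
  <chi_5*chi_1, chi_4> = (1/8)[1*(2)*conj(1) + 1*(-2)*conj(1) + 2*(0)*conj(-1) + 2*(0)*conj(-1) + 2*(0)*conj(1)]
      = (1/8)[(2) + (-2) + (0) + (0) + (0)] = 0/8 = 0
  <chi_5*chi_1, chi_5> = (1/8)[1*(2)*conj(2) + 1*(-2)*conj(-2) + 2*(0)*conj(0) + 2*(0)*conj(0) + 2*(0)*conj(0)]
      = (1/8)[(4) + (4) + (0) + (0) + (0)] = 8/8 = 1
Hence the multiplicities are chi_5: 1. Dimension check: dim(chi_5)*dim(chi_1) = 2*1 = 2 and sum (mult * dim) = 1*2 = 2.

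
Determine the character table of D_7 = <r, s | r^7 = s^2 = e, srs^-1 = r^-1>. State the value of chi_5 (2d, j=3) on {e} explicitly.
Conjugacy classes: {e} of size 1, {r^1, r^6} of size 2, {r^2, r^5} of size 2, {r^3, r^4} of size 2, {s, sr, ..., sr^6} of size 7.
Character table:
  irrep \ class              {e} (size 1)  {r^1, r^6} (size 2)  {r^2, r^5} (size 2)  {r^3, r^4} (size 2)  {s, sr, ..., sr^6} (size 7)
  chi_1 (triv)               1             1                    1                    1                    1                          
  chi_2 (sign: r->1, s->-1)  1             1                    1                    1                    -1                         
  chi_3 (2d, j=1)            2             2*cos(2*pi/7)        -2*cos(3*pi/7)       -2*cos(pi/7)         0                          
  chi_4 (2d, j=2)            2             -2*cos(3*pi/7)       -2*cos(pi/7)         2*cos(2*pi/7)        0                          
  chi_5 (2d, j=3)            2             -2*cos(pi/7)         2*cos(2*pi/7)        -2*cos(3*pi/7)       0                          

Spot check: chi_5 (2d, j=3) on {e} = 2.

Reasoning: D_7 has order 2*7 = 14 with 5 conjugacy classes, hence 5 irreducibles. Sum of squared dims 1 + 1 + 4 + 4 + 4 = 14 = |G|. Linear characters come from the abelianisation; the 2-dimensional irreps have character r^k -> 2*cos(2*pi*j*k/7), reflections -> 0.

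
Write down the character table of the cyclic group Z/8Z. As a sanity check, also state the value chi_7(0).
Character table of Z/8Z (irreps indexed chi_0,...,chi_7 with chi_k(m) = zeta_8^(k*m), zeta_8 = exp(2*pi*i/8)):
  irrep \ class  {0} (size 1)  {1} (size 1)    {2} (size 1)  {3} (size 1)    {4} (size 1)  {5} (size 1)    {6} (size 1)  {7} (size 1)  
  chi_0          1             1               1             1               1             1               1             1             
  chi_1          1             exp(I*pi/4)     I             exp(3*I*pi/4)   -1            exp(-3*I*pi/4)  -I            exp(-I*pi/4)  
  chi_2          1             I               -1            -I              1             I               -1            -I            
  chi_3          1             exp(3*I*pi/4)   -I            exp(I*pi/4)     -1            exp(-I*pi/4)    I             exp(-3*I*pi/4)
  chi_4          1             -1              1             -1              1             -1              1             -1            
  chi_5          1             exp(-3*I*pi/4)  I             exp(-I*pi/4)    -1            exp(I*pi/4)     -I            exp(3*I*pi/4) 
  chi_6          1             -I              -1            I               1             -I              -1            I             
  chi_7          1             exp(-I*pi/4)    -I            exp(-3*I*pi/4)  -1            exp(3*I*pi/4)   I             exp(I*pi/4)   

Spot check: chi_7(0) = zeta_8^(7*0) = zeta_8^0 = 1.

Details: Z/8Z is abelian, so all 8 irreducible complex representations are 1-dimensional. They are given by chi_k(m) = zeta_8^(k*m) for k = 0,...,7. Row orthogonality: sum_m chi_k(m) conj(chi_l(m)) = 8 * [k = l].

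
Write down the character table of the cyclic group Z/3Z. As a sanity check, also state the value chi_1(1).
Character table of Z/3Z (irreps indexed chi_0,...,chi_2 with chi_k(m) = zeta_3^(k*m), zeta_3 = exp(2*pi*i/3)):
  irrep \ class  {0} (size 1)  {1} (size 1)    {2} (size 1)  
  chi_0          1             1               1             
  chi_1          1             exp(2*I*pi/3)   exp(-2*I*pi/3)
  chi_2          1             exp(-2*I*pi/3)  exp(2*I*pi/3) 

Spot check: chi_1(1) = zeta_3^(1*1) = zeta_3^1 = exp(2*I*pi/3).

Derivation: Z/3Z is abelian, so all 3 irreducible complex representations are 1-dimensional. They are given by chi_k(m) = zeta_3^(k*m) for k = 0,...,2. Row orthogonality: sum_m chi_k(m) conj(chi_l(m)) = 3 * [k = l].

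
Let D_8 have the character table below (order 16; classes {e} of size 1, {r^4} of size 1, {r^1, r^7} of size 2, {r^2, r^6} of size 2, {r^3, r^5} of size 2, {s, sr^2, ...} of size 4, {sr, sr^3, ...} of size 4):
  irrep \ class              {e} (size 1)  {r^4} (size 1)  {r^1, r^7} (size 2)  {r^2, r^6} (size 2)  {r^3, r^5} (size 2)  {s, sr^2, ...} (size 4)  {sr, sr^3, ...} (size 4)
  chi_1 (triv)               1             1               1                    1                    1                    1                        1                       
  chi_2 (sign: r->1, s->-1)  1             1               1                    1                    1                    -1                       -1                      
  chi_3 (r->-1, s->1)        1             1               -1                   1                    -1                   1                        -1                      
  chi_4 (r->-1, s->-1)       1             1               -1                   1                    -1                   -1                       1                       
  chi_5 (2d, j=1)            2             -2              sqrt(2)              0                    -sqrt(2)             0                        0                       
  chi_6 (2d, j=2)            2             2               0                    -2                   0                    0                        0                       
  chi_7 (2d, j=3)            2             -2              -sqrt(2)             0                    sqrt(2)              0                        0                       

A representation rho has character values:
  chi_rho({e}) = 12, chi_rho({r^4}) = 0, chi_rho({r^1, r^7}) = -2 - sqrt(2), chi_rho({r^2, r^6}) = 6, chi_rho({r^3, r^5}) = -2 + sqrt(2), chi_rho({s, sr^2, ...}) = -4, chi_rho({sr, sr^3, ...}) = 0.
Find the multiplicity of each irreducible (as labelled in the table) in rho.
Multiplicities: chi_1: 0, chi_2: 2, chi_3: 1, chi_4: 3, chi_5: 1, chi_6: 0, chi_7: 2.

Solution. Use <chi_rho, chi> = (1/|G|) sum_C |C| * chi_rho(C) * conj(chi(C)) with |G| = 16 for each irreducible chi in the table:
  <chi_rho, chi_1> = (1/16)[1*(12)*conj(1) + 1*(0)*conj(1) + 2*(-2 - sqrt(2))*conj(1) + 2*(6)*conj(1) + 2*(-2 + sqrt(2))*conj(1) + 4*(-4)*conj(1) + 4*(0)*conj(1)]
      = (1/16)[(12) + (0) + (-4 - 2*sqrt(2)) + (12) + (-4 + 2*sqrt(2)) + (-16) + (0)] = 0/16 = 0
  <chi_rho, chi_2> = (1/16)[1*(12)*conj(1) + 1*(0)*conj(1) + 2*(-2 - sqrt(2))*conj(1) + 2*(6)*conj(1) + 2*(-2 + sqrt(2))*conj(1) + 4*(-4)*conj(-1) + 4*(0)*conj(-1)]
      = (1/16)[(12) + (0) + (-4 - 2*sqrt(2)) + (12) + (-4 + 2*sqrt(2)) + (16) + (0)] = 32/16 = 2
  <chi_rho, chi_3> = (1/16)[1*(12)*conj(1) + 1*(0)*conj(1) + 2*(-2 - sqrt(2))*conj(-1) + 2*(6)*conj(1) + 2*(-2 + sqrt(2))*conj(-1) + 4*(-4)*conj(1) + 4*(0)*conj(-1)]
      = (1/16)[(12) + (0) + (2*sqrt(2) + 4) + (12) + (4 - 2*sqrt(2)) + (-16) + (0)] = 16/16 = 1
  <chi_rho, chi_4> = (1/16)[1*(12)*conj(1) + 1*(0)*conj(1) + 2*(-2 - sqrt(2))*conj(-1) + 2*(6)*conj(1) + 2*(-2 + sqrt(2))*conj(-1) + 4*(-4)*conj(-1) + 4*(0)*conj(1)]
      = (1/16)[(12) + (0) + (2*sqrt(2) + 4) + (12) + (4 - 2*sqrt(2)) + (16) + (0)] = 48/16 = 3
  <chi_rho, chi_5> = (1/16)[1*(12)*conj(2) + 1*(0)*conj(-2) + 2*(-2 - sqrt(2))*conj(sqrt(2)) + 2*(6)*conj(0) + 2*(-2 + sqrt(2))*conj(-sqrt(2)) + 4*(-4)*conj(0) + 4*(0)*conj(0)]
      = (1/16)[(24) + (0) + (-4*sqrt(2) - 4) + (0) + (-4 + 4*sqrt(2)) + (0) + (0)] = 16/16 = 1
  <chi_rho, chi_6> = (1/16)[1*(12)*conj(2) + 1*(0)*conj(2) + 2*(-2 - sqrt(2))*conj(0) + 2*(6)*conj(-2) + 2*(-2 + sqrt(2))*conj(0) + 4*(-4)*conj(0) + 4*(0)*conj(0)]
      = (1/16)[(24) + (0) + (0) + (-24) + (0) + (0) + (0)] = 0/16 = 0
  <chi_rho, chi_7> = (1/16)[1*(12)*conj(2) + 1*(0)*conj(-2) + 2*(-2 - sqrt(2))*conj(-sqrt(2)) + 2*(6)*conj(0) + 2*(-2 + sqrt(2))*conj(sqrt(2)) + 4*(-4)*conj(0) + 4*(0)*conj(0)]
      = (1/16)[(24) + (0) + (4 + 4*sqrt(2)) + (0) + (4 - 4*sqrt(2)) + (0) + (0)] = 32/16 = 2
Dimension check: dim(rho) = sum (mult * dim) = 0*1 + 2*1 + 1*1 + 3*1 + 1*2 + 0*2 + 2*2 = 12 = chi_rho(e) = 12.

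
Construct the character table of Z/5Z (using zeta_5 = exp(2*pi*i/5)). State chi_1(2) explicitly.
Character table of Z/5Z (irreps indexed chi_0,...,chi_4 with chi_k(m) = zeta_5^(k*m), zeta_5 = exp(2*pi*i/5)):
  irrep \ class  {0} (size 1)  {1} (size 1)    {2} (size 1)    {3} (size 1)    {4} (size 1)  
  chi_0          1             1               1               1               1             
  chi_1          1             exp(2*I*pi/5)   exp(4*I*pi/5)   exp(-4*I*pi/5)  exp(-2*I*pi/5)
  chi_2          1             exp(4*I*pi/5)   exp(-2*I*pi/5)  exp(2*I*pi/5)   exp(-4*I*pi/5)
  chi_3          1             exp(-4*I*pi/5)  exp(2*I*pi/5)   exp(-2*I*pi/5)  exp(4*I*pi/5) 
  chi_4          1             exp(-2*I*pi/5)  exp(-4*I*pi/5)  exp(4*I*pi/5)   exp(2*I*pi/5) 

Spot check: chi_1(2) = zeta_5^(1*2) = zeta_5^2 = exp(4*I*pi/5).

Z/5Z is abelian, so all 5 irreducible complex representations are 1-dimensional. They are given by chi_k(m) = zeta_5^(k*m) for k = 0,...,4. Row orthogonality: sum_m chi_k(m) conj(chi_l(m)) = 5 * [k = l].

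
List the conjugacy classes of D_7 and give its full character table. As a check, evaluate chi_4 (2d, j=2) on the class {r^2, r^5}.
Conjugacy classes: {e} of size 1, {r^1, r^6} of size 2, {r^2, r^5} of size 2, {r^3, r^4} of size 2, {s, sr, ..., sr^6} of size 7.
Character table:
  irrep \ class              {e} (size 1)  {r^1, r^6} (size 2)  {r^2, r^5} (size 2)  {r^3, r^4} (size 2)  {s, sr, ..., sr^6} (size 7)
  chi_1 (triv)               1             1                    1                    1                    1                          
  chi_2 (sign: r->1, s->-1)  1             1                    1                    1                    -1                         
  chi_3 (2d, j=1)            2             2*cos(2*pi/7)        -2*cos(3*pi/7)       -2*cos(pi/7)         0                          
  chi_4 (2d, j=2)            2             -2*cos(3*pi/7)       -2*cos(pi/7)         2*cos(2*pi/7)        0                          
  chi_5 (2d, j=3)            2             -2*cos(pi/7)         2*cos(2*pi/7)        -2*cos(3*pi/7)       0                          

Spot check: chi_4 (2d, j=2) on {r^2, r^5} = -2*cos(pi/7).

Explanation: D_7 has order 2*7 = 14 with 5 conjugacy classes, hence 5 irreducibles. Sum of squared dims 1 + 1 + 4 + 4 + 4 = 14 = |G|. Linear characters come from the abelianisation; the 2-dimensional irreps have character r^k -> 2*cos(2*pi*j*k/7), reflections -> 0.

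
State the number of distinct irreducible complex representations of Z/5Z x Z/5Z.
25

Argument: The number of irreducible complex representations of a finite group equals its number of conjugacy classes. Z/5Z x Z/5Z is abelian of order 25, so every element is its own conjugacy class: 25 classes, so Z/5Z x Z/5Z (order 25) has exactly 25 irreducible complex representations.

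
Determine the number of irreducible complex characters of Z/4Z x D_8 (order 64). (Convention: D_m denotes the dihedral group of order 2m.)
28

Explanation: The number of irreducible complex representations of a finite group equals its number of conjugacy classes. For a direct product, #classes(G x H) = #classes(G) * #classes(H). Z/4Z has 4 classes (abelian), D_8 has 7 classes, so 4 * 7 = 28, so Z/4Z x D_8 (order 64) has exactly 28 irreducible complex representations.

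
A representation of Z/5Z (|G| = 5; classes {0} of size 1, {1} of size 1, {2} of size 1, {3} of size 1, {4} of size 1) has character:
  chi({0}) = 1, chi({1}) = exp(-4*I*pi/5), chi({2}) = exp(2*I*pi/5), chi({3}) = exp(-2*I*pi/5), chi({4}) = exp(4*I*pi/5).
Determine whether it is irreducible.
Irreducible: <chi, chi> = 1.

Proof sketch: <chi, chi> = (1/|G|) sum_C |C| * |chi(C)|^2 = (1/5)[1*|1|^2 + 1*|exp(-4*I*pi/5)|^2 + 1*|exp(2*I*pi/5)|^2 + 1*|exp(-2*I*pi/5)|^2 + 1*|exp(4*I*pi/5)|^2]
  = (1/5)[(1) + (1) + (1) + (1) + (1)] = 5/5 = 1.
(Exp terms are combined using exp(i*s)*conj(exp(i*t)) = exp(i*(s-t)), and sums of them are collapsed using the identity that for every m > 1 the m distinct m-th roots of unity sum to 0, e.g. 1 + exp(2*I*pi/3) + exp(-2*I*pi/3) = 0.)
A character is irreducible iff <chi, chi> = 1, so this representation is irreducible.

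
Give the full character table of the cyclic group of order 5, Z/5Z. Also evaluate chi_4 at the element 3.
Character table of Z/5Z (irreps indexed chi_0,...,chi_4 with chi_k(m) = zeta_5^(k*m), zeta_5 = exp(2*pi*i/5)):
  irrep \ class  {0} (size 1)  {1} (size 1)    {2} (size 1)    {3} (size 1)    {4} (size 1)  
  chi_0          1             1               1               1               1             
  chi_1          1             exp(2*I*pi/5)   exp(4*I*pi/5)   exp(-4*I*pi/5)  exp(-2*I*pi/5)
  chi_2          1             exp(4*I*pi/5)   exp(-2*I*pi/5)  exp(2*I*pi/5)   exp(-4*I*pi/5)
  chi_3          1             exp(-4*I*pi/5)  exp(2*I*pi/5)   exp(-2*I*pi/5)  exp(4*I*pi/5) 
  chi_4          1             exp(-2*I*pi/5)  exp(-4*I*pi/5)  exp(4*I*pi/5)   exp(2*I*pi/5) 

Spot check: chi_4(3) = zeta_5^(4*3) = zeta_5^12 = exp(4*I*pi/5).

Reasoning: Z/5Z is abelian, so all 5 irreducible complex representations are 1-dimensional. They are given by chi_k(m) = zeta_5^(k*m) for k = 0,...,4. Row orthogonality: sum_m chi_k(m) conj(chi_l(m)) = 5 * [k = l].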